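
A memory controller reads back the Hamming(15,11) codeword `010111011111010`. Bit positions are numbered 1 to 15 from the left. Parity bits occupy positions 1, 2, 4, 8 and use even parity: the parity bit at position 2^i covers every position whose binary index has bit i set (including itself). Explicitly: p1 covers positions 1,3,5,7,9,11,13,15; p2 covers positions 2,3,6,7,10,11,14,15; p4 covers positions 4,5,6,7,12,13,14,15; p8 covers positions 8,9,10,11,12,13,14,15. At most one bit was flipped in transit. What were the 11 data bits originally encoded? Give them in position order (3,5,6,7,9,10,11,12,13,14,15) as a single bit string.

s1: b1⊕b3⊕b5⊕b7⊕b9⊕b11⊕b13⊕b15 = 0⊕0⊕1⊕0⊕1⊕1⊕0⊕0 = 1
s2: b2⊕b3⊕b6⊕b7⊕b10⊕b11⊕b14⊕b15 = 1⊕0⊕1⊕0⊕1⊕1⊕1⊕0 = 1
s4: b4⊕b5⊕b6⊕b7⊕b12⊕b13⊕b14⊕b15 = 1⊕1⊕1⊕0⊕1⊕0⊕1⊕0 = 1
s8: b8⊕b9⊕b10⊕b11⊕b12⊕b13⊕b14⊕b15 = 1⊕1⊕1⊕1⊕1⊕0⊕1⊕0 = 0
Syndrome (s8...s1) = 0111 → position 7.
Flip bit 7: corrected codeword = 010111111111010
Data bits at positions 3,5,6,7,9,10,11,12,13,14,15: 01111111010

01111111010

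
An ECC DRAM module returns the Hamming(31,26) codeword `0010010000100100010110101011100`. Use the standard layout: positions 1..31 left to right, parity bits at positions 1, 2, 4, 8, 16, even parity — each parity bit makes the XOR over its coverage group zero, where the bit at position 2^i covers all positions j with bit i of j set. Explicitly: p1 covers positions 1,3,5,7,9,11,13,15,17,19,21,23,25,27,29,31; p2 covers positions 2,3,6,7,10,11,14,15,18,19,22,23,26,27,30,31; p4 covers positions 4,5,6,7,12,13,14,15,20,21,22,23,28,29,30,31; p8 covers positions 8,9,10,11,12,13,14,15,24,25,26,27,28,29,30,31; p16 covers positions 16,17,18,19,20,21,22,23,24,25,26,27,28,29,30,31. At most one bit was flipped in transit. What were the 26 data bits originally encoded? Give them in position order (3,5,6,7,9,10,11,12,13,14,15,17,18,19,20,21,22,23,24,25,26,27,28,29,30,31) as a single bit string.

s1: b1⊕b3⊕b5⊕b7⊕b9⊕b11⊕b13⊕b15⊕b17⊕b19⊕b21⊕b23⊕b25⊕b27⊕b29⊕b31 = 0⊕1⊕0⊕0⊕0⊕1⊕0⊕0⊕0⊕0⊕1⊕1⊕1⊕1⊕1⊕0 = 1
s2: b2⊕b3⊕b6⊕b7⊕b10⊕b11⊕b14⊕b15⊕b18⊕b19⊕b22⊕b23⊕b26⊕b27⊕b30⊕b31 = 0⊕1⊕1⊕0⊕0⊕1⊕1⊕0⊕1⊕0⊕0⊕1⊕0⊕1⊕0⊕0 = 1
s4: b4⊕b5⊕b6⊕b7⊕b12⊕b13⊕b14⊕b15⊕b20⊕b21⊕b22⊕b23⊕b28⊕b29⊕b30⊕b31 = 0⊕0⊕1⊕0⊕0⊕0⊕1⊕0⊕1⊕1⊕0⊕1⊕1⊕1⊕0⊕0 = 1
s8: b8⊕b9⊕b10⊕b11⊕b12⊕b13⊕b14⊕b15⊕b24⊕b25⊕b26⊕b27⊕b28⊕b29⊕b30⊕b31 = 0⊕0⊕0⊕1⊕0⊕0⊕1⊕0⊕0⊕1⊕0⊕1⊕1⊕1⊕0⊕0 = 0
s16: b16⊕b17⊕b18⊕b19⊕b20⊕b21⊕b22⊕b23⊕b24⊕b25⊕b26⊕b27⊕b28⊕b29⊕b30⊕b31 = 0⊕0⊕1⊕0⊕1⊕1⊕0⊕1⊕0⊕1⊕0⊕1⊕1⊕1⊕0⊕0 = 0
Syndrome (s16...s1) = 00111 → position 7.
Flip bit 7: corrected codeword = 0010011000100100010110101011100
Data bits at positions 3,5,6,7,9,10,11,12,13,14,15,17,18,19,20,21,22,23,24,25,26,27,28,29,30,31: 10110010010010110101011100

10110010010010110101011100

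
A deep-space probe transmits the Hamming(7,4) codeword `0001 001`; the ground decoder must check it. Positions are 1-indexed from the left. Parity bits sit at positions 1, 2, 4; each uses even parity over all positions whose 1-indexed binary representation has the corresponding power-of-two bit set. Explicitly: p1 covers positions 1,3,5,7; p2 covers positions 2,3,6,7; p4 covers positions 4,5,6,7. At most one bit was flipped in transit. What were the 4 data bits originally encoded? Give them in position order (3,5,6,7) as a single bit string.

s1: b1⊕b3⊕b5⊕b7 = 0⊕0⊕0⊕1 = 1
s2: b2⊕b3⊕b6⊕b7 = 0⊕0⊕0⊕1 = 1
s4: b4⊕b5⊕b6⊕b7 = 1⊕0⊕0⊕1 = 0
Syndrome (s4...s1) = 011 → position 3.
Flip bit 3: corrected codeword = 0011001
Data bits at positions 3,5,6,7: 1001

1001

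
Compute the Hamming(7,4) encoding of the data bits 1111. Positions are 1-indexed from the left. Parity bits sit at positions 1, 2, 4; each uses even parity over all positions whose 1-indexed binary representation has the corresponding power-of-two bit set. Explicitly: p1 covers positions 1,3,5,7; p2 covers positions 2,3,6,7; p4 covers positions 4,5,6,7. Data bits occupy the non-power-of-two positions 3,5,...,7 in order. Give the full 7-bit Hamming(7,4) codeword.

Place data bits at non-power-of-two positions: b3=1, b5=1, b6=1, b7=1.
p1 = XOR of data positions {3,5,7} = 1⊕1⊕1 = 1
p2 = XOR of data positions {3,6,7} = 1⊕1⊕1 = 1
p4 = XOR of data positions {5,6,7} = 1⊕1⊕1 = 1
Codeword b1..b7 = 1111111

1111111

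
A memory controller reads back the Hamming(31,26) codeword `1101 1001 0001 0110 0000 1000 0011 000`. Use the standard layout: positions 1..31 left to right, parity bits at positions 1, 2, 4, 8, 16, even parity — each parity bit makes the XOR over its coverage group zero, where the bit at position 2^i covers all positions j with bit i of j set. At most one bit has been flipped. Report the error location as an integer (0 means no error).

21

s1: b1⊕b3⊕b5⊕b7⊕b9⊕b11⊕b13⊕b15⊕b17⊕b19⊕b21⊕b23⊕b25⊕b27⊕b29⊕b31 = 1⊕0⊕1⊕0⊕0⊕0⊕0⊕1⊕0⊕0⊕1⊕0⊕0⊕1⊕0⊕0 = 1
s2: b2⊕b3⊕b6⊕b7⊕b10⊕b11⊕b14⊕b15⊕b18⊕b19⊕b22⊕b23⊕b26⊕b27⊕b30⊕b31 = 1⊕0⊕0⊕0⊕0⊕0⊕1⊕1⊕0⊕0⊕0⊕0⊕0⊕1⊕0⊕0 = 0
s4: b4⊕b5⊕b6⊕b7⊕b12⊕b13⊕b14⊕b15⊕b20⊕b21⊕b22⊕b23⊕b28⊕b29⊕b30⊕b31 = 1⊕1⊕0⊕0⊕1⊕0⊕1⊕1⊕0⊕1⊕0⊕0⊕1⊕0⊕0⊕0 = 1
s8: b8⊕b9⊕b10⊕b11⊕b12⊕b13⊕b14⊕b15⊕b24⊕b25⊕b26⊕b27⊕b28⊕b29⊕b30⊕b31 = 1⊕0⊕0⊕0⊕1⊕0⊕1⊕1⊕0⊕0⊕0⊕1⊕1⊕0⊕0⊕0 = 0
s16: b16⊕b17⊕b18⊕b19⊕b20⊕b21⊕b22⊕b23⊕b24⊕b25⊕b26⊕b27⊕b28⊕b29⊕b30⊕b31 = 0⊕0⊕0⊕0⊕0⊕1⊕0⊕0⊕0⊕0⊕0⊕1⊕1⊕0⊕0⊕0 = 1
Syndrome (s16...s1) = 10101 → position 21.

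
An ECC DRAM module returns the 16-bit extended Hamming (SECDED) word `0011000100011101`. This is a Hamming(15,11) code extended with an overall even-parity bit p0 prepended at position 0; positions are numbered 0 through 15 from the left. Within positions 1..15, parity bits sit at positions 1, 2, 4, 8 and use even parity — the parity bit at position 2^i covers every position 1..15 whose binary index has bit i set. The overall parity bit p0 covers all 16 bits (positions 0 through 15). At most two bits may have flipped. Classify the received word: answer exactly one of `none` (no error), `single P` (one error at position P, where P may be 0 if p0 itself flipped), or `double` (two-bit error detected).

single 3

s1: b1⊕b3⊕b5⊕b7⊕b9⊕b11⊕b13⊕b15 = 0⊕1⊕0⊕1⊕0⊕1⊕1⊕1 = 1
s2: b2⊕b3⊕b6⊕b7⊕b10⊕b11⊕b14⊕b15 = 1⊕1⊕0⊕1⊕0⊕1⊕0⊕1 = 1
s4: b4⊕b5⊕b6⊕b7⊕b12⊕b13⊕b14⊕b15 = 0⊕0⊕0⊕1⊕1⊕1⊕0⊕1 = 0
s8: b8⊕b9⊕b10⊕b11⊕b12⊕b13⊕b14⊕b15 = 0⊕0⊕0⊕1⊕1⊕1⊕0⊕1 = 0
Syndrome (s8...s1) = 0011 → position 3.
Overall parity (XOR of all 16 bits, including p0): 0⊕0⊕1⊕1⊕0⊕0⊕0⊕1⊕0⊕0⊕0⊕1⊕1⊕1⊕0⊕1 = 1
Overall=1, syndrome position=3 → single-bit error at position 3.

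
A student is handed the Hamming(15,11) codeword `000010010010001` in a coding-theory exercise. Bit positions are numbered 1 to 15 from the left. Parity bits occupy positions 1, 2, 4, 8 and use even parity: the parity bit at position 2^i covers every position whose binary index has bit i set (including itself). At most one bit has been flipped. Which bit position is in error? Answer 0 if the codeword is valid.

s1: b1⊕b3⊕b5⊕b7⊕b9⊕b11⊕b13⊕b15 = 0⊕0⊕1⊕0⊕0⊕1⊕0⊕1 = 1
s2: b2⊕b3⊕b6⊕b7⊕b10⊕b11⊕b14⊕b15 = 0⊕0⊕0⊕0⊕0⊕1⊕0⊕1 = 0
s4: b4⊕b5⊕b6⊕b7⊕b12⊕b13⊕b14⊕b15 = 0⊕1⊕0⊕0⊕0⊕0⊕0⊕1 = 0
s8: b8⊕b9⊕b10⊕b11⊕b12⊕b13⊕b14⊕b15 = 1⊕0⊕0⊕1⊕0⊕0⊕0⊕1 = 1
Syndrome (s8...s1) = 1001 → position 9.

9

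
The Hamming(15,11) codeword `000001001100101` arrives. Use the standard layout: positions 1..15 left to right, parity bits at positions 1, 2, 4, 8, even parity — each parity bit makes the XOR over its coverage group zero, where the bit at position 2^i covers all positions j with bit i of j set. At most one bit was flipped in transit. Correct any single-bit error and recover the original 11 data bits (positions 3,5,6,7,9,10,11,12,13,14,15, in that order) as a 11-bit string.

00111100101

s1: b1⊕b3⊕b5⊕b7⊕b9⊕b11⊕b13⊕b15 = 0⊕0⊕0⊕0⊕1⊕0⊕1⊕1 = 1
s2: b2⊕b3⊕b6⊕b7⊕b10⊕b11⊕b14⊕b15 = 0⊕0⊕1⊕0⊕1⊕0⊕0⊕1 = 1
s4: b4⊕b5⊕b6⊕b7⊕b12⊕b13⊕b14⊕b15 = 0⊕0⊕1⊕0⊕0⊕1⊕0⊕1 = 1
s8: b8⊕b9⊕b10⊕b11⊕b12⊕b13⊕b14⊕b15 = 0⊕1⊕1⊕0⊕0⊕1⊕0⊕1 = 0
Syndrome (s8...s1) = 0111 → position 7.
Flip bit 7: corrected codeword = 000001101100101
Data bits at positions 3,5,6,7,9,10,11,12,13,14,15: 00111100101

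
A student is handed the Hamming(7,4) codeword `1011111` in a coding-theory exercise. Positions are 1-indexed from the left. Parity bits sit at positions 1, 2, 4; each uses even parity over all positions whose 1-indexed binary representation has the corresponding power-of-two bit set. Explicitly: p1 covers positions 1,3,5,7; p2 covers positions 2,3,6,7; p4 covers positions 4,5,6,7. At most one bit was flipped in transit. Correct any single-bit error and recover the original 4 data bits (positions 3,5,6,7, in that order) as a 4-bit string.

1111

s1: b1⊕b3⊕b5⊕b7 = 1⊕1⊕1⊕1 = 0
s2: b2⊕b3⊕b6⊕b7 = 0⊕1⊕1⊕1 = 1
s4: b4⊕b5⊕b6⊕b7 = 1⊕1⊕1⊕1 = 0
Syndrome (s4...s1) = 010 → position 2.
Flip bit 2: corrected codeword = 1111111
Data bits at positions 3,5,6,7: 1111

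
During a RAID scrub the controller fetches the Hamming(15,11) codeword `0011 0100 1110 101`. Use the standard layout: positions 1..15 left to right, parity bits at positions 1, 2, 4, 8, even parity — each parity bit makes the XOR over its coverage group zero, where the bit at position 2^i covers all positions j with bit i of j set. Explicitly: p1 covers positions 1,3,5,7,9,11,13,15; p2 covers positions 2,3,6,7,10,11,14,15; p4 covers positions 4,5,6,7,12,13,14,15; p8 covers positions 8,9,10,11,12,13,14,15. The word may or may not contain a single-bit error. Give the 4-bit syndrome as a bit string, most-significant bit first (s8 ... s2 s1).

s1: b1⊕b3⊕b5⊕b7⊕b9⊕b11⊕b13⊕b15 = 0⊕1⊕0⊕0⊕1⊕1⊕1⊕1 = 1
s2: b2⊕b3⊕b6⊕b7⊕b10⊕b11⊕b14⊕b15 = 0⊕1⊕1⊕0⊕1⊕1⊕0⊕1 = 1
s4: b4⊕b5⊕b6⊕b7⊕b12⊕b13⊕b14⊕b15 = 1⊕0⊕1⊕0⊕0⊕1⊕0⊕1 = 0
s8: b8⊕b9⊕b10⊕b11⊕b12⊕b13⊕b14⊕b15 = 0⊕1⊕1⊕1⊕0⊕1⊕0⊕1 = 1
Syndrome (s8...s1) = 1011 → position 11.

1011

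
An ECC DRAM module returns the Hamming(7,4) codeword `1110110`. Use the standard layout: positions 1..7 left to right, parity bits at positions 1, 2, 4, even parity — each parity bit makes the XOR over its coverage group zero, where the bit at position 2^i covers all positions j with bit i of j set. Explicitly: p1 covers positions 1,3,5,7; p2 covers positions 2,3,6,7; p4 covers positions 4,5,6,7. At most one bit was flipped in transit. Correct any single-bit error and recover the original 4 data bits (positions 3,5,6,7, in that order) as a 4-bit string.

s1: b1⊕b3⊕b5⊕b7 = 1⊕1⊕1⊕0 = 1
s2: b2⊕b3⊕b6⊕b7 = 1⊕1⊕1⊕0 = 1
s4: b4⊕b5⊕b6⊕b7 = 0⊕1⊕1⊕0 = 0
Syndrome (s4...s1) = 011 → position 3.
Flip bit 3: corrected codeword = 1100110
Data bits at positions 3,5,6,7: 0110

0110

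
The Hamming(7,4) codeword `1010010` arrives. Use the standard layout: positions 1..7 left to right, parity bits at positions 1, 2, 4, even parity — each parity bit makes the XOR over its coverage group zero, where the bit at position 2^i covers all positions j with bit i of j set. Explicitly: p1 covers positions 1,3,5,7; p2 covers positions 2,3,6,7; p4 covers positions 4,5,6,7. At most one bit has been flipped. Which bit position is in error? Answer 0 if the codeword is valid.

4

s1: b1⊕b3⊕b5⊕b7 = 1⊕1⊕0⊕0 = 0
s2: b2⊕b3⊕b6⊕b7 = 0⊕1⊕1⊕0 = 0
s4: b4⊕b5⊕b6⊕b7 = 0⊕0⊕1⊕0 = 1
Syndrome (s4...s1) = 100 → position 4.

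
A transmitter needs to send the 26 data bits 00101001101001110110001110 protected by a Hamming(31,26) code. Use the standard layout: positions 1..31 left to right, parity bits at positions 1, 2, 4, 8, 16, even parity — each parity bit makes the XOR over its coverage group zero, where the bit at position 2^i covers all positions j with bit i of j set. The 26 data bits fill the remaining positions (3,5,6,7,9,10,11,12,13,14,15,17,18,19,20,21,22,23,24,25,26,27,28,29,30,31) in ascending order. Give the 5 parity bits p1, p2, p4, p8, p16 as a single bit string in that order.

11000

Place data bits at non-power-of-two positions: b3=0, b5=0, b6=1, b7=0, b9=1, b10=0, b11=0, b12=1, b13=1, b14=0, b15=1, b17=0, b18=0, b19=1, b20=1, b21=1, b22=0, b23=1, b24=1, b25=0, b26=0, b27=0, b28=1, b29=1, b30=1, b31=0.
p1 = XOR of data positions {3,5,7,9,11,13,15,17,19,21,23,25,27,29,31} = 0⊕0⊕0⊕1⊕0⊕1⊕1⊕0⊕1⊕1⊕1⊕0⊕0⊕1⊕0 = 1
p2 = XOR of data positions {3,6,7,10,11,14,15,18,19,22,23,26,27,30,31} = 0⊕1⊕0⊕0⊕0⊕0⊕1⊕0⊕1⊕0⊕1⊕0⊕0⊕1⊕0 = 1
p4 = XOR of data positions {5,6,7,12,13,14,15,20,21,22,23,28,29,30,31} = 0⊕1⊕0⊕1⊕1⊕0⊕1⊕1⊕1⊕0⊕1⊕1⊕1⊕1⊕0 = 0
p8 = XOR of data positions {9,10,11,12,13,14,15,24,25,26,27,28,29,30,31} = 1⊕0⊕0⊕1⊕1⊕0⊕1⊕1⊕0⊕0⊕0⊕1⊕1⊕1⊕0 = 0
p16 = XOR of data positions {17,18,19,20,21,22,23,24,25,26,27,28,29,30,31} = 0⊕0⊕1⊕1⊕1⊕0⊕1⊕1⊕0⊕0⊕0⊕1⊕1⊕1⊕0 = 0
Parity bits p1,p2,p4,p8,p16 = 11000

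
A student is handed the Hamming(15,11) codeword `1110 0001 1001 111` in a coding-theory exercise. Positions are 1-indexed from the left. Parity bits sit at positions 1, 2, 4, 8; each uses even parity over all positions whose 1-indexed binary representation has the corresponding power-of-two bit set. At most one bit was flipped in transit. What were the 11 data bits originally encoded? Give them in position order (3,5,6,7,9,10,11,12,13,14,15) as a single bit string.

10001001111

s1: b1⊕b3⊕b5⊕b7⊕b9⊕b11⊕b13⊕b15 = 1⊕1⊕0⊕0⊕1⊕0⊕1⊕1 = 1
s2: b2⊕b3⊕b6⊕b7⊕b10⊕b11⊕b14⊕b15 = 1⊕1⊕0⊕0⊕0⊕0⊕1⊕1 = 0
s4: b4⊕b5⊕b6⊕b7⊕b12⊕b13⊕b14⊕b15 = 0⊕0⊕0⊕0⊕1⊕1⊕1⊕1 = 0
s8: b8⊕b9⊕b10⊕b11⊕b12⊕b13⊕b14⊕b15 = 1⊕1⊕0⊕0⊕1⊕1⊕1⊕1 = 0
Syndrome (s8...s1) = 0001 → position 1.
Flip bit 1: corrected codeword = 011000011001111
Data bits at positions 3,5,6,7,9,10,11,12,13,14,15: 10001001111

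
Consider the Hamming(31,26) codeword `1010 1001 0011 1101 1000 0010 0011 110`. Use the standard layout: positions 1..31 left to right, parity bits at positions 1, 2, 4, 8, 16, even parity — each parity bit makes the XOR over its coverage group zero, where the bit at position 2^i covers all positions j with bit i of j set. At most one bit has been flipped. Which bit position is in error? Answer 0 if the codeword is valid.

s1: b1⊕b3⊕b5⊕b7⊕b9⊕b11⊕b13⊕b15⊕b17⊕b19⊕b21⊕b23⊕b25⊕b27⊕b29⊕b31 = 1⊕1⊕1⊕0⊕0⊕1⊕1⊕0⊕1⊕0⊕0⊕1⊕0⊕1⊕1⊕0 = 1
s2: b2⊕b3⊕b6⊕b7⊕b10⊕b11⊕b14⊕b15⊕b18⊕b19⊕b22⊕b23⊕b26⊕b27⊕b30⊕b31 = 0⊕1⊕0⊕0⊕0⊕1⊕1⊕0⊕0⊕0⊕0⊕1⊕0⊕1⊕1⊕0 = 0
s4: b4⊕b5⊕b6⊕b7⊕b12⊕b13⊕b14⊕b15⊕b20⊕b21⊕b22⊕b23⊕b28⊕b29⊕b30⊕b31 = 0⊕1⊕0⊕0⊕1⊕1⊕1⊕0⊕0⊕0⊕0⊕1⊕1⊕1⊕1⊕0 = 0
s8: b8⊕b9⊕b10⊕b11⊕b12⊕b13⊕b14⊕b15⊕b24⊕b25⊕b26⊕b27⊕b28⊕b29⊕b30⊕b31 = 1⊕0⊕0⊕1⊕1⊕1⊕1⊕0⊕0⊕0⊕0⊕1⊕1⊕1⊕1⊕0 = 1
s16: b16⊕b17⊕b18⊕b19⊕b20⊕b21⊕b22⊕b23⊕b24⊕b25⊕b26⊕b27⊕b28⊕b29⊕b30⊕b31 = 1⊕1⊕0⊕0⊕0⊕0⊕0⊕1⊕0⊕0⊕0⊕1⊕1⊕1⊕1⊕0 = 1
Syndrome (s16...s1) = 11001 → position 25.

25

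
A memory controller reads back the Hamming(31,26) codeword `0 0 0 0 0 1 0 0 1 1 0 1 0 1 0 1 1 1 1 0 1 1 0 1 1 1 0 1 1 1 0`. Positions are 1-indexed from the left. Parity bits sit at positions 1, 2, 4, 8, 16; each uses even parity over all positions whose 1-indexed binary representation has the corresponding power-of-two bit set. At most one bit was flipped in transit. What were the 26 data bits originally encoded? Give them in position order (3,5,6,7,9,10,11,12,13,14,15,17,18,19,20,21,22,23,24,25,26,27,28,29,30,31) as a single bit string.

s1: b1⊕b3⊕b5⊕b7⊕b9⊕b11⊕b13⊕b15⊕b17⊕b19⊕b21⊕b23⊕b25⊕b27⊕b29⊕b31 = 0⊕0⊕0⊕0⊕1⊕0⊕0⊕0⊕1⊕1⊕1⊕0⊕1⊕0⊕1⊕0 = 0
s2: b2⊕b3⊕b6⊕b7⊕b10⊕b11⊕b14⊕b15⊕b18⊕b19⊕b22⊕b23⊕b26⊕b27⊕b30⊕b31 = 0⊕0⊕1⊕0⊕1⊕0⊕1⊕0⊕1⊕1⊕1⊕0⊕1⊕0⊕1⊕0 = 0
s4: b4⊕b5⊕b6⊕b7⊕b12⊕b13⊕b14⊕b15⊕b20⊕b21⊕b22⊕b23⊕b28⊕b29⊕b30⊕b31 = 0⊕0⊕1⊕0⊕1⊕0⊕1⊕0⊕0⊕1⊕1⊕0⊕1⊕1⊕1⊕0 = 0
s8: b8⊕b9⊕b10⊕b11⊕b12⊕b13⊕b14⊕b15⊕b24⊕b25⊕b26⊕b27⊕b28⊕b29⊕b30⊕b31 = 0⊕1⊕1⊕0⊕1⊕0⊕1⊕0⊕1⊕1⊕1⊕0⊕1⊕1⊕1⊕0 = 0
s16: b16⊕b17⊕b18⊕b19⊕b20⊕b21⊕b22⊕b23⊕b24⊕b25⊕b26⊕b27⊕b28⊕b29⊕b30⊕b31 = 1⊕1⊕1⊕1⊕0⊕1⊕1⊕0⊕1⊕1⊕1⊕0⊕1⊕1⊕1⊕0 = 0
Syndrome (s16...s1) = 00000 → position 0 (no error).
No correction needed.
Data bits at positions 3,5,6,7,9,10,11,12,13,14,15,17,18,19,20,21,22,23,24,25,26,27,28,29,30,31: 00101101010111011011101110

00101101010111011011101110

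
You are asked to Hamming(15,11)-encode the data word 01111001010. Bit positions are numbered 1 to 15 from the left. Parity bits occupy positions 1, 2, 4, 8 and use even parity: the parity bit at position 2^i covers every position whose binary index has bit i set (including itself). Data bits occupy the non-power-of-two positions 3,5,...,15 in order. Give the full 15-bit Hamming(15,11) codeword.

110111111001010

Place data bits at non-power-of-two positions: b3=0, b5=1, b6=1, b7=1, b9=1, b10=0, b11=0, b12=1, b13=0, b14=1, b15=0.
p1 = XOR of data positions {3,5,7,9,11,13,15} = 0⊕1⊕1⊕1⊕0⊕0⊕0 = 1
p2 = XOR of data positions {3,6,7,10,11,14,15} = 0⊕1⊕1⊕0⊕0⊕1⊕0 = 1
p4 = XOR of data positions {5,6,7,12,13,14,15} = 1⊕1⊕1⊕1⊕0⊕1⊕0 = 1
p8 = XOR of data positions {9,10,11,12,13,14,15} = 1⊕0⊕0⊕1⊕0⊕1⊕0 = 1
Codeword b1..b15 = 110111111001010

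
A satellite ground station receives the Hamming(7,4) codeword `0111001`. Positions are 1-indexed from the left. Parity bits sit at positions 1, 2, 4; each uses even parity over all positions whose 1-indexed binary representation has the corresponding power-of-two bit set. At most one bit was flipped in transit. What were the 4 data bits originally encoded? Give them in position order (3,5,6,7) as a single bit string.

1001

s1: b1⊕b3⊕b5⊕b7 = 0⊕1⊕0⊕1 = 0
s2: b2⊕b3⊕b6⊕b7 = 1⊕1⊕0⊕1 = 1
s4: b4⊕b5⊕b6⊕b7 = 1⊕0⊕0⊕1 = 0
Syndrome (s4...s1) = 010 → position 2.
Flip bit 2: corrected codeword = 0011001
Data bits at positions 3,5,6,7: 1001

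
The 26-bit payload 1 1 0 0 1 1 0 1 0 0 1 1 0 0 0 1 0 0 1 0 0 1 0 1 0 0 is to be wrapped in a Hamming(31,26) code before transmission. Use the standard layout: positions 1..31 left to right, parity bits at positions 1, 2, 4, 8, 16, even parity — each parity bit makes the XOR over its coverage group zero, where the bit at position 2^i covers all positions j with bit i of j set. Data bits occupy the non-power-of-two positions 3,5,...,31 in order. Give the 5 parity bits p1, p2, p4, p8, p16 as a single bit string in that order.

00111

Place data bits at non-power-of-two positions: b3=1, b5=1, b6=0, b7=0, b9=1, b10=1, b11=0, b12=1, b13=0, b14=0, b15=1, b17=1, b18=0, b19=0, b20=0, b21=1, b22=0, b23=0, b24=1, b25=0, b26=0, b27=1, b28=0, b29=1, b30=0, b31=0.
p1 = XOR of data positions {3,5,7,9,11,13,15,17,19,21,23,25,27,29,31} = 1⊕1⊕0⊕1⊕0⊕0⊕1⊕1⊕0⊕1⊕0⊕0⊕1⊕1⊕0 = 0
p2 = XOR of data positions {3,6,7,10,11,14,15,18,19,22,23,26,27,30,31} = 1⊕0⊕0⊕1⊕0⊕0⊕1⊕0⊕0⊕0⊕0⊕0⊕1⊕0⊕0 = 0
p4 = XOR of data positions {5,6,7,12,13,14,15,20,21,22,23,28,29,30,31} = 1⊕0⊕0⊕1⊕0⊕0⊕1⊕0⊕1⊕0⊕0⊕0⊕1⊕0⊕0 = 1
p8 = XOR of data positions {9,10,11,12,13,14,15,24,25,26,27,28,29,30,31} = 1⊕1⊕0⊕1⊕0⊕0⊕1⊕1⊕0⊕0⊕1⊕0⊕1⊕0⊕0 = 1
p16 = XOR of data positions {17,18,19,20,21,22,23,24,25,26,27,28,29,30,31} = 1⊕0⊕0⊕0⊕1⊕0⊕0⊕1⊕0⊕0⊕1⊕0⊕1⊕0⊕0 = 1
Parity bits p1,p2,p4,p8,p16 = 00111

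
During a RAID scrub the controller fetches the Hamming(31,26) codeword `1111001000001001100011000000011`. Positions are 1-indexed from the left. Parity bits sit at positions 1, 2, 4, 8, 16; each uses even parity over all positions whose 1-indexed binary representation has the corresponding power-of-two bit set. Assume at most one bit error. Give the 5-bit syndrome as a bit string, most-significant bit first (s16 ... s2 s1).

s1: b1⊕b3⊕b5⊕b7⊕b9⊕b11⊕b13⊕b15⊕b17⊕b19⊕b21⊕b23⊕b25⊕b27⊕b29⊕b31 = 1⊕1⊕0⊕1⊕0⊕0⊕1⊕0⊕1⊕0⊕1⊕0⊕0⊕0⊕0⊕1 = 1
s2: b2⊕b3⊕b6⊕b7⊕b10⊕b11⊕b14⊕b15⊕b18⊕b19⊕b22⊕b23⊕b26⊕b27⊕b30⊕b31 = 1⊕1⊕0⊕1⊕0⊕0⊕0⊕0⊕0⊕0⊕1⊕0⊕0⊕0⊕1⊕1 = 0
s4: b4⊕b5⊕b6⊕b7⊕b12⊕b13⊕b14⊕b15⊕b20⊕b21⊕b22⊕b23⊕b28⊕b29⊕b30⊕b31 = 1⊕0⊕0⊕1⊕0⊕1⊕0⊕0⊕0⊕1⊕1⊕0⊕0⊕0⊕1⊕1 = 1
s8: b8⊕b9⊕b10⊕b11⊕b12⊕b13⊕b14⊕b15⊕b24⊕b25⊕b26⊕b27⊕b28⊕b29⊕b30⊕b31 = 0⊕0⊕0⊕0⊕0⊕1⊕0⊕0⊕0⊕0⊕0⊕0⊕0⊕0⊕1⊕1 = 1
s16: b16⊕b17⊕b18⊕b19⊕b20⊕b21⊕b22⊕b23⊕b24⊕b25⊕b26⊕b27⊕b28⊕b29⊕b30⊕b31 = 1⊕1⊕0⊕0⊕0⊕1⊕1⊕0⊕0⊕0⊕0⊕0⊕0⊕0⊕1⊕1 = 0
Syndrome (s16...s1) = 01101 → position 13.

01101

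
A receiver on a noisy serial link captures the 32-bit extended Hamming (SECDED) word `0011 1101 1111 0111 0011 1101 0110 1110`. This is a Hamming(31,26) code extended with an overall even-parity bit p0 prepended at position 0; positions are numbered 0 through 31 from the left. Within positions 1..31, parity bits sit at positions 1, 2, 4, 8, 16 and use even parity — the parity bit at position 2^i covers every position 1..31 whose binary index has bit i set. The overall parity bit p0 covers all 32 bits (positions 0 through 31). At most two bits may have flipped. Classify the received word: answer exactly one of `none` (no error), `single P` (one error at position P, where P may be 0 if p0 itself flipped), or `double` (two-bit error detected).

none

s1: b1⊕b3⊕b5⊕b7⊕b9⊕b11⊕b13⊕b15⊕b17⊕b19⊕b21⊕b23⊕b25⊕b27⊕b29⊕b31 = 0⊕1⊕1⊕1⊕1⊕1⊕1⊕1⊕0⊕1⊕1⊕1⊕1⊕0⊕1⊕0 = 0
s2: b2⊕b3⊕b6⊕b7⊕b10⊕b11⊕b14⊕b15⊕b18⊕b19⊕b22⊕b23⊕b26⊕b27⊕b30⊕b31 = 1⊕1⊕0⊕1⊕1⊕1⊕1⊕1⊕1⊕1⊕0⊕1⊕1⊕0⊕1⊕0 = 0
s4: b4⊕b5⊕b6⊕b7⊕b12⊕b13⊕b14⊕b15⊕b20⊕b21⊕b22⊕b23⊕b28⊕b29⊕b30⊕b31 = 1⊕1⊕0⊕1⊕0⊕1⊕1⊕1⊕1⊕1⊕0⊕1⊕1⊕1⊕1⊕0 = 0
s8: b8⊕b9⊕b10⊕b11⊕b12⊕b13⊕b14⊕b15⊕b24⊕b25⊕b26⊕b27⊕b28⊕b29⊕b30⊕b31 = 1⊕1⊕1⊕1⊕0⊕1⊕1⊕1⊕0⊕1⊕1⊕0⊕1⊕1⊕1⊕0 = 0
s16: b16⊕b17⊕b18⊕b19⊕b20⊕b21⊕b22⊕b23⊕b24⊕b25⊕b26⊕b27⊕b28⊕b29⊕b30⊕b31 = 0⊕0⊕1⊕1⊕1⊕1⊕0⊕1⊕0⊕1⊕1⊕0⊕1⊕1⊕1⊕0 = 0
Syndrome (s16...s1) = 00000 → position 0 (no error).
Overall parity (XOR of all 32 bits, including p0): 0⊕0⊕1⊕1⊕1⊕1⊕0⊕1⊕1⊕1⊕1⊕1⊕0⊕1⊕1⊕1⊕0⊕0⊕1⊕1⊕1⊕1⊕0⊕1⊕0⊕1⊕1⊕0⊕1⊕1⊕1⊕0 = 0
Overall=0, syndrome position=0 → no error.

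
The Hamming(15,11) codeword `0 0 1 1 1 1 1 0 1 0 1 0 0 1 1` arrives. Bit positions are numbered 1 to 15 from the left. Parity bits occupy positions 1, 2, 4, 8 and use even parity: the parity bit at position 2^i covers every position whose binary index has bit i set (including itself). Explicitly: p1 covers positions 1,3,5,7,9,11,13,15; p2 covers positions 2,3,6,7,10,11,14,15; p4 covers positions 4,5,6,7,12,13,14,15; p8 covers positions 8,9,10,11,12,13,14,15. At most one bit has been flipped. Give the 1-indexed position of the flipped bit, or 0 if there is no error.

s1: b1⊕b3⊕b5⊕b7⊕b9⊕b11⊕b13⊕b15 = 0⊕1⊕1⊕1⊕1⊕1⊕0⊕1 = 0
s2: b2⊕b3⊕b6⊕b7⊕b10⊕b11⊕b14⊕b15 = 0⊕1⊕1⊕1⊕0⊕1⊕1⊕1 = 0
s4: b4⊕b5⊕b6⊕b7⊕b12⊕b13⊕b14⊕b15 = 1⊕1⊕1⊕1⊕0⊕0⊕1⊕1 = 0
s8: b8⊕b9⊕b10⊕b11⊕b12⊕b13⊕b14⊕b15 = 0⊕1⊕0⊕1⊕0⊕0⊕1⊕1 = 0
Syndrome (s8...s1) = 0000 → position 0 (no error).

0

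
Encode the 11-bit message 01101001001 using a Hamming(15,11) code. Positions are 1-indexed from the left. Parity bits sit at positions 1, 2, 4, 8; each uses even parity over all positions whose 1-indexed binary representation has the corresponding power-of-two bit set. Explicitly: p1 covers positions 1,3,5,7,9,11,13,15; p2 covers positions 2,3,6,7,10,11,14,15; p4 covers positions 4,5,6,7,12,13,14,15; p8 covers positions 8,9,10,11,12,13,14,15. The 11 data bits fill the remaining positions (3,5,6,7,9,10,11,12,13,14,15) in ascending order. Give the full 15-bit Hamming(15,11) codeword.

100011011001001

Place data bits at non-power-of-two positions: b3=0, b5=1, b6=1, b7=0, b9=1, b10=0, b11=0, b12=1, b13=0, b14=0, b15=1.
p1 = XOR of data positions {3,5,7,9,11,13,15} = 0⊕1⊕0⊕1⊕0⊕0⊕1 = 1
p2 = XOR of data positions {3,6,7,10,11,14,15} = 0⊕1⊕0⊕0⊕0⊕0⊕1 = 0
p4 = XOR of data positions {5,6,7,12,13,14,15} = 1⊕1⊕0⊕1⊕0⊕0⊕1 = 0
p8 = XOR of data positions {9,10,11,12,13,14,15} = 1⊕0⊕0⊕1⊕0⊕0⊕1 = 1
Codeword b1..b15 = 100011011001001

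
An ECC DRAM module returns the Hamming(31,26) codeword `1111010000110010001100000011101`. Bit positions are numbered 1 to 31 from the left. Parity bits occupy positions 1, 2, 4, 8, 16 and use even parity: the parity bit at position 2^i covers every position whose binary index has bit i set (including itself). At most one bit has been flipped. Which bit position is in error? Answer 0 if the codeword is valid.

s1: b1⊕b3⊕b5⊕b7⊕b9⊕b11⊕b13⊕b15⊕b17⊕b19⊕b21⊕b23⊕b25⊕b27⊕b29⊕b31 = 1⊕1⊕0⊕0⊕0⊕1⊕0⊕1⊕0⊕1⊕0⊕0⊕0⊕1⊕1⊕1 = 0
s2: b2⊕b3⊕b6⊕b7⊕b10⊕b11⊕b14⊕b15⊕b18⊕b19⊕b22⊕b23⊕b26⊕b27⊕b30⊕b31 = 1⊕1⊕1⊕0⊕0⊕1⊕0⊕1⊕0⊕1⊕0⊕0⊕0⊕1⊕0⊕1 = 0
s4: b4⊕b5⊕b6⊕b7⊕b12⊕b13⊕b14⊕b15⊕b20⊕b21⊕b22⊕b23⊕b28⊕b29⊕b30⊕b31 = 1⊕0⊕1⊕0⊕1⊕0⊕0⊕1⊕1⊕0⊕0⊕0⊕1⊕1⊕0⊕1 = 0
s8: b8⊕b9⊕b10⊕b11⊕b12⊕b13⊕b14⊕b15⊕b24⊕b25⊕b26⊕b27⊕b28⊕b29⊕b30⊕b31 = 0⊕0⊕0⊕1⊕1⊕0⊕0⊕1⊕0⊕0⊕0⊕1⊕1⊕1⊕0⊕1 = 1
s16: b16⊕b17⊕b18⊕b19⊕b20⊕b21⊕b22⊕b23⊕b24⊕b25⊕b26⊕b27⊕b28⊕b29⊕b30⊕b31 = 0⊕0⊕0⊕1⊕1⊕0⊕0⊕0⊕0⊕0⊕0⊕1⊕1⊕1⊕0⊕1 = 0
Syndrome (s16...s1) = 01000 → position 8.

8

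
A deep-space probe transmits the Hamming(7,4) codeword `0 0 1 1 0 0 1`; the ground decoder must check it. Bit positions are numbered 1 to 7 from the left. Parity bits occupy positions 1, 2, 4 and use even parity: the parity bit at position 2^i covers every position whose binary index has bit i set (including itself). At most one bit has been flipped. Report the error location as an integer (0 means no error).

0

s1: b1⊕b3⊕b5⊕b7 = 0⊕1⊕0⊕1 = 0
s2: b2⊕b3⊕b6⊕b7 = 0⊕1⊕0⊕1 = 0
s4: b4⊕b5⊕b6⊕b7 = 1⊕0⊕0⊕1 = 0
Syndrome (s4...s1) = 000 → position 0 (no error).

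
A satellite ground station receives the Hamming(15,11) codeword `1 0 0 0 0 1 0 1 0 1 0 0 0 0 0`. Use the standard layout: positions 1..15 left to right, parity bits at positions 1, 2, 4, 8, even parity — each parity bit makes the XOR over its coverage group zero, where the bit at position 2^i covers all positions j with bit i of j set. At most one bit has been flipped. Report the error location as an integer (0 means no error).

s1: b1⊕b3⊕b5⊕b7⊕b9⊕b11⊕b13⊕b15 = 1⊕0⊕0⊕0⊕0⊕0⊕0⊕0 = 1
s2: b2⊕b3⊕b6⊕b7⊕b10⊕b11⊕b14⊕b15 = 0⊕0⊕1⊕0⊕1⊕0⊕0⊕0 = 0
s4: b4⊕b5⊕b6⊕b7⊕b12⊕b13⊕b14⊕b15 = 0⊕0⊕1⊕0⊕0⊕0⊕0⊕0 = 1
s8: b8⊕b9⊕b10⊕b11⊕b12⊕b13⊕b14⊕b15 = 1⊕0⊕1⊕0⊕0⊕0⊕0⊕0 = 0
Syndrome (s8...s1) = 0101 → position 5.

5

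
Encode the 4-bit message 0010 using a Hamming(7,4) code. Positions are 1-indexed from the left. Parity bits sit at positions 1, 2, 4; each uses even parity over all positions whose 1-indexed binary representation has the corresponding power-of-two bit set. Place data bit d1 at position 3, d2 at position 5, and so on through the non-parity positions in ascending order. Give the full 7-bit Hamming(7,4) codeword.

0101010

Place data bits at non-power-of-two positions: b3=0, b5=0, b6=1, b7=0.
p1 = XOR of data positions {3,5,7} = 0⊕0⊕0 = 0
p2 = XOR of data positions {3,6,7} = 0⊕1⊕0 = 1
p4 = XOR of data positions {5,6,7} = 0⊕1⊕0 = 1
Codeword b1..b7 = 0101010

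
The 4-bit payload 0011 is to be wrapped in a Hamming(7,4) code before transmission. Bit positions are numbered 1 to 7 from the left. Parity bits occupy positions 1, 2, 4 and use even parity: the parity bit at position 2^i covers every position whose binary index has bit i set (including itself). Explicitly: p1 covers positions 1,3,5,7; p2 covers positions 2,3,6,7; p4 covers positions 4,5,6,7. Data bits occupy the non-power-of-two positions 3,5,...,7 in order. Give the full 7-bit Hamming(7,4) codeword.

1000011

Place data bits at non-power-of-two positions: b3=0, b5=0, b6=1, b7=1.
p1 = XOR of data positions {3,5,7} = 0⊕0⊕1 = 1
p2 = XOR of data positions {3,6,7} = 0⊕1⊕1 = 0
p4 = XOR of data positions {5,6,7} = 0⊕1⊕1 = 0
Codeword b1..b7 = 1000011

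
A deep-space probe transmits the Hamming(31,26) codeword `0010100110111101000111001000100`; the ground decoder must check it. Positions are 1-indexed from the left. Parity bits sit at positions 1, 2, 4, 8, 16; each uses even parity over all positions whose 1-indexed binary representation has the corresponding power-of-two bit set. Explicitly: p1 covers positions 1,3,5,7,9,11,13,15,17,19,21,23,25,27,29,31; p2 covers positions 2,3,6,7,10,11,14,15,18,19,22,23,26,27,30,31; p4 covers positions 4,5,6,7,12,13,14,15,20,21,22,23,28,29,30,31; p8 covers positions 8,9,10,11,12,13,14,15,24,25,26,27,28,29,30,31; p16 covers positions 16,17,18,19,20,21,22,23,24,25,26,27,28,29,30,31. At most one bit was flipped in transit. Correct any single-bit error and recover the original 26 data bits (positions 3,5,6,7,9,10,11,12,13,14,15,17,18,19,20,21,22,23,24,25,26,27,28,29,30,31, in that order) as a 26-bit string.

s1: b1⊕b3⊕b5⊕b7⊕b9⊕b11⊕b13⊕b15⊕b17⊕b19⊕b21⊕b23⊕b25⊕b27⊕b29⊕b31 = 0⊕1⊕1⊕0⊕1⊕1⊕1⊕0⊕0⊕0⊕1⊕0⊕1⊕0⊕1⊕0 = 0
s2: b2⊕b3⊕b6⊕b7⊕b10⊕b11⊕b14⊕b15⊕b18⊕b19⊕b22⊕b23⊕b26⊕b27⊕b30⊕b31 = 0⊕1⊕0⊕0⊕0⊕1⊕1⊕0⊕0⊕0⊕1⊕0⊕0⊕0⊕0⊕0 = 0
s4: b4⊕b5⊕b6⊕b7⊕b12⊕b13⊕b14⊕b15⊕b20⊕b21⊕b22⊕b23⊕b28⊕b29⊕b30⊕b31 = 0⊕1⊕0⊕0⊕1⊕1⊕1⊕0⊕1⊕1⊕1⊕0⊕0⊕1⊕0⊕0 = 0
s8: b8⊕b9⊕b10⊕b11⊕b12⊕b13⊕b14⊕b15⊕b24⊕b25⊕b26⊕b27⊕b28⊕b29⊕b30⊕b31 = 1⊕1⊕0⊕1⊕1⊕1⊕1⊕0⊕0⊕1⊕0⊕0⊕0⊕1⊕0⊕0 = 0
s16: b16⊕b17⊕b18⊕b19⊕b20⊕b21⊕b22⊕b23⊕b24⊕b25⊕b26⊕b27⊕b28⊕b29⊕b30⊕b31 = 1⊕0⊕0⊕0⊕1⊕1⊕1⊕0⊕0⊕1⊕0⊕0⊕0⊕1⊕0⊕0 = 0
Syndrome (s16...s1) = 00000 → position 0 (no error).
No correction needed.
Data bits at positions 3,5,6,7,9,10,11,12,13,14,15,17,18,19,20,21,22,23,24,25,26,27,28,29,30,31: 11001011110000111001000100

11001011110000111001000100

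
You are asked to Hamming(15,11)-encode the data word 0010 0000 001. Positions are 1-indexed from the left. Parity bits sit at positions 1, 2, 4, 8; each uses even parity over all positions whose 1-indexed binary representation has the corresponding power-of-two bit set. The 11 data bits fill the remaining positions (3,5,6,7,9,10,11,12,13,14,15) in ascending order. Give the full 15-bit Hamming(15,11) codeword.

Place data bits at non-power-of-two positions: b3=0, b5=0, b6=1, b7=0, b9=0, b10=0, b11=0, b12=0, b13=0, b14=0, b15=1.
p1 = XOR of data positions {3,5,7,9,11,13,15} = 0⊕0⊕0⊕0⊕0⊕0⊕1 = 1
p2 = XOR of data positions {3,6,7,10,11,14,15} = 0⊕1⊕0⊕0⊕0⊕0⊕1 = 0
p4 = XOR of data positions {5,6,7,12,13,14,15} = 0⊕1⊕0⊕0⊕0⊕0⊕1 = 0
p8 = XOR of data positions {9,10,11,12,13,14,15} = 0⊕0⊕0⊕0⊕0⊕0⊕1 = 1
Codeword b1..b15 = 100001010000001

100001010000001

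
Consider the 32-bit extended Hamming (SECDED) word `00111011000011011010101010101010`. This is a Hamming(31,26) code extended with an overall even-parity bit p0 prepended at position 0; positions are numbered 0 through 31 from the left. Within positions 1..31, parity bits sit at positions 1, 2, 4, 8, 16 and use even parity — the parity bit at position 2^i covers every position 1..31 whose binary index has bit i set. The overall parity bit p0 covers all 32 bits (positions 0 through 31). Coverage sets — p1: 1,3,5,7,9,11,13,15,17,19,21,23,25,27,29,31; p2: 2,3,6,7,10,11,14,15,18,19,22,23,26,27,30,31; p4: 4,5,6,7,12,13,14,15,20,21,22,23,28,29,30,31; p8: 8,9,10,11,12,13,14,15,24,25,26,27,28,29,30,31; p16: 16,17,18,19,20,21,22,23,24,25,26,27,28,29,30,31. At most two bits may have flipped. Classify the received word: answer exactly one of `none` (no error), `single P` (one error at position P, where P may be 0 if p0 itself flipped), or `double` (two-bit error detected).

s1: b1⊕b3⊕b5⊕b7⊕b9⊕b11⊕b13⊕b15⊕b17⊕b19⊕b21⊕b23⊕b25⊕b27⊕b29⊕b31 = 0⊕1⊕0⊕1⊕0⊕0⊕1⊕1⊕0⊕0⊕0⊕0⊕0⊕0⊕0⊕0 = 0
s2: b2⊕b3⊕b6⊕b7⊕b10⊕b11⊕b14⊕b15⊕b18⊕b19⊕b22⊕b23⊕b26⊕b27⊕b30⊕b31 = 1⊕1⊕1⊕1⊕0⊕0⊕0⊕1⊕1⊕0⊕1⊕0⊕1⊕0⊕1⊕0 = 1
s4: b4⊕b5⊕b6⊕b7⊕b12⊕b13⊕b14⊕b15⊕b20⊕b21⊕b22⊕b23⊕b28⊕b29⊕b30⊕b31 = 1⊕0⊕1⊕1⊕1⊕1⊕0⊕1⊕1⊕0⊕1⊕0⊕1⊕0⊕1⊕0 = 0
s8: b8⊕b9⊕b10⊕b11⊕b12⊕b13⊕b14⊕b15⊕b24⊕b25⊕b26⊕b27⊕b28⊕b29⊕b30⊕b31 = 0⊕0⊕0⊕0⊕1⊕1⊕0⊕1⊕1⊕0⊕1⊕0⊕1⊕0⊕1⊕0 = 1
s16: b16⊕b17⊕b18⊕b19⊕b20⊕b21⊕b22⊕b23⊕b24⊕b25⊕b26⊕b27⊕b28⊕b29⊕b30⊕b31 = 1⊕0⊕1⊕0⊕1⊕0⊕1⊕0⊕1⊕0⊕1⊕0⊕1⊕0⊕1⊕0 = 0
Syndrome (s16...s1) = 01010 → position 10.
Overall parity (XOR of all 32 bits, including p0): 0⊕0⊕1⊕1⊕1⊕0⊕1⊕1⊕0⊕0⊕0⊕0⊕1⊕1⊕0⊕1⊕1⊕0⊕1⊕0⊕1⊕0⊕1⊕0⊕1⊕0⊕1⊕0⊕1⊕0⊕1⊕0 = 0
Overall=0, syndrome position=10 → double-bit error detected (uncorrectable).

double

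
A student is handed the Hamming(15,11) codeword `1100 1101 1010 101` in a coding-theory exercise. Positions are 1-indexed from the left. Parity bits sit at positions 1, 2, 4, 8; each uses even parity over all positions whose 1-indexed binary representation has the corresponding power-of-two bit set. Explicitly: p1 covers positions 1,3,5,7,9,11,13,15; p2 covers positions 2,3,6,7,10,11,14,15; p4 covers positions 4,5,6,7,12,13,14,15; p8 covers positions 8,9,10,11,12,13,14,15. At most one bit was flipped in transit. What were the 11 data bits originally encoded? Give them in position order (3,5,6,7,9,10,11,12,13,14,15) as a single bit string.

s1: b1⊕b3⊕b5⊕b7⊕b9⊕b11⊕b13⊕b15 = 1⊕0⊕1⊕0⊕1⊕1⊕1⊕1 = 0
s2: b2⊕b3⊕b6⊕b7⊕b10⊕b11⊕b14⊕b15 = 1⊕0⊕1⊕0⊕0⊕1⊕0⊕1 = 0
s4: b4⊕b5⊕b6⊕b7⊕b12⊕b13⊕b14⊕b15 = 0⊕1⊕1⊕0⊕0⊕1⊕0⊕1 = 0
s8: b8⊕b9⊕b10⊕b11⊕b12⊕b13⊕b14⊕b15 = 1⊕1⊕0⊕1⊕0⊕1⊕0⊕1 = 1
Syndrome (s8...s1) = 1000 → position 8.
Flip bit 8: corrected codeword = 110011001010101
Data bits at positions 3,5,6,7,9,10,11,12,13,14,15: 01101010101

01101010101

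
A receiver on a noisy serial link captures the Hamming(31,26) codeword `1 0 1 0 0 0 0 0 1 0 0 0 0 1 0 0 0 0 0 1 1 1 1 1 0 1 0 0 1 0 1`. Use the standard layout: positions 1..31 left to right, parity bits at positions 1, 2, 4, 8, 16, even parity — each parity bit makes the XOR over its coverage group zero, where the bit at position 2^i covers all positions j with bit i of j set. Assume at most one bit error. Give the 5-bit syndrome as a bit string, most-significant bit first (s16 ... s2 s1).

s1: b1⊕b3⊕b5⊕b7⊕b9⊕b11⊕b13⊕b15⊕b17⊕b19⊕b21⊕b23⊕b25⊕b27⊕b29⊕b31 = 1⊕1⊕0⊕0⊕1⊕0⊕0⊕0⊕0⊕0⊕1⊕1⊕0⊕0⊕1⊕1 = 1
s2: b2⊕b3⊕b6⊕b7⊕b10⊕b11⊕b14⊕b15⊕b18⊕b19⊕b22⊕b23⊕b26⊕b27⊕b30⊕b31 = 0⊕1⊕0⊕0⊕0⊕0⊕1⊕0⊕0⊕0⊕1⊕1⊕1⊕0⊕0⊕1 = 0
s4: b4⊕b5⊕b6⊕b7⊕b12⊕b13⊕b14⊕b15⊕b20⊕b21⊕b22⊕b23⊕b28⊕b29⊕b30⊕b31 = 0⊕0⊕0⊕0⊕0⊕0⊕1⊕0⊕1⊕1⊕1⊕1⊕0⊕1⊕0⊕1 = 1
s8: b8⊕b9⊕b10⊕b11⊕b12⊕b13⊕b14⊕b15⊕b24⊕b25⊕b26⊕b27⊕b28⊕b29⊕b30⊕b31 = 0⊕1⊕0⊕0⊕0⊕0⊕1⊕0⊕1⊕0⊕1⊕0⊕0⊕1⊕0⊕1 = 0
s16: b16⊕b17⊕b18⊕b19⊕b20⊕b21⊕b22⊕b23⊕b24⊕b25⊕b26⊕b27⊕b28⊕b29⊕b30⊕b31 = 0⊕0⊕0⊕0⊕1⊕1⊕1⊕1⊕1⊕0⊕1⊕0⊕0⊕1⊕0⊕1 = 0
Syndrome (s16...s1) = 00101 → position 5.

00101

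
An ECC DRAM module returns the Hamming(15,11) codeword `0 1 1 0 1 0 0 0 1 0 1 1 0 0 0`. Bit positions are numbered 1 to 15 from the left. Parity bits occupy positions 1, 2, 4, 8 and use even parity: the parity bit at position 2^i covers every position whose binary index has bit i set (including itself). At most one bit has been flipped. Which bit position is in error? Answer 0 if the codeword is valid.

10

s1: b1⊕b3⊕b5⊕b7⊕b9⊕b11⊕b13⊕b15 = 0⊕1⊕1⊕0⊕1⊕1⊕0⊕0 = 0
s2: b2⊕b3⊕b6⊕b7⊕b10⊕b11⊕b14⊕b15 = 1⊕1⊕0⊕0⊕0⊕1⊕0⊕0 = 1
s4: b4⊕b5⊕b6⊕b7⊕b12⊕b13⊕b14⊕b15 = 0⊕1⊕0⊕0⊕1⊕0⊕0⊕0 = 0
s8: b8⊕b9⊕b10⊕b11⊕b12⊕b13⊕b14⊕b15 = 0⊕1⊕0⊕1⊕1⊕0⊕0⊕0 = 1
Syndrome (s8...s1) = 1010 → position 10.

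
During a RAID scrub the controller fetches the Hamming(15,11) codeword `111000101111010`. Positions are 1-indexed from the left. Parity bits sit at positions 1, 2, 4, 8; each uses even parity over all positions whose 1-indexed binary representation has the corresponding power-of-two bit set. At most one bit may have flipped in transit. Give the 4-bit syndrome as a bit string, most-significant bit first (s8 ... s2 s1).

1101

s1: b1⊕b3⊕b5⊕b7⊕b9⊕b11⊕b13⊕b15 = 1⊕1⊕0⊕1⊕1⊕1⊕0⊕0 = 1
s2: b2⊕b3⊕b6⊕b7⊕b10⊕b11⊕b14⊕b15 = 1⊕1⊕0⊕1⊕1⊕1⊕1⊕0 = 0
s4: b4⊕b5⊕b6⊕b7⊕b12⊕b13⊕b14⊕b15 = 0⊕0⊕0⊕1⊕1⊕0⊕1⊕0 = 1
s8: b8⊕b9⊕b10⊕b11⊕b12⊕b13⊕b14⊕b15 = 0⊕1⊕1⊕1⊕1⊕0⊕1⊕0 = 1
Syndrome (s8...s1) = 1101 → position 13.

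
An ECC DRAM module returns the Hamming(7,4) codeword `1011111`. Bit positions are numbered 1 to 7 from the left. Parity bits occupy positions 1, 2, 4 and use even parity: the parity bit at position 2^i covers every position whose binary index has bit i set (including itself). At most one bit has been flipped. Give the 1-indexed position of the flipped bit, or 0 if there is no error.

2

s1: b1⊕b3⊕b5⊕b7 = 1⊕1⊕1⊕1 = 0
s2: b2⊕b3⊕b6⊕b7 = 0⊕1⊕1⊕1 = 1
s4: b4⊕b5⊕b6⊕b7 = 1⊕1⊕1⊕1 = 0
Syndrome (s4...s1) = 010 → position 2.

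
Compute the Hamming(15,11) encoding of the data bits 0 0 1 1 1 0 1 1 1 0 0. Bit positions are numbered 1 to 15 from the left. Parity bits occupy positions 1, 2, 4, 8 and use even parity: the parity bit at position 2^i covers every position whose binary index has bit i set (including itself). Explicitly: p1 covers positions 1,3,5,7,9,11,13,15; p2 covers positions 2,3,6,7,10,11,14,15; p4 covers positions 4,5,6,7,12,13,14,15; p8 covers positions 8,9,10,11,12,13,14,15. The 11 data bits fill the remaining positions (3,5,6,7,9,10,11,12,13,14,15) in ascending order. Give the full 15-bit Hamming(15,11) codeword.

010001101011100

Place data bits at non-power-of-two positions: b3=0, b5=0, b6=1, b7=1, b9=1, b10=0, b11=1, b12=1, b13=1, b14=0, b15=0.
p1 = XOR of data positions {3,5,7,9,11,13,15} = 0⊕0⊕1⊕1⊕1⊕1⊕0 = 0
p2 = XOR of data positions {3,6,7,10,11,14,15} = 0⊕1⊕1⊕0⊕1⊕0⊕0 = 1
p4 = XOR of data positions {5,6,7,12,13,14,15} = 0⊕1⊕1⊕1⊕1⊕0⊕0 = 0
p8 = XOR of data positions {9,10,11,12,13,14,15} = 1⊕0⊕1⊕1⊕1⊕0⊕0 = 0
Codeword b1..b15 = 010001101011100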